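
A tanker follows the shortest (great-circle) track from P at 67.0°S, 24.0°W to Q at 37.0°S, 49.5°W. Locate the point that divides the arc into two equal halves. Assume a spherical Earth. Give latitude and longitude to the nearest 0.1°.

From cos δ = sin φ₁ sin φ₂ + cos φ₁ cos φ₂ cos Δλ, the central angle is δ ≈ 0.582 rad (33.3°).
Interpolate at f = 1/2 with slerp weights a = sin((1−f)δ)/sin δ ≈ 0.522, b = sin(fδ)/sin δ ≈ 0.522.
p = a·p₁ + b·p₂ ≈ (0.457, -0.400, -0.795); φ = arcsin(p_z) ≈ -52.61°, λ = atan2(p_y, p_x) ≈ -41.19°.

≈ 52.6°S, 41.2°W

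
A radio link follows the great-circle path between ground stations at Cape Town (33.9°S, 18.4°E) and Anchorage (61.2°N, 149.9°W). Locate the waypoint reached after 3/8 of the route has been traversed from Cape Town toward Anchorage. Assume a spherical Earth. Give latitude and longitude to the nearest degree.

From cos δ = sin φ₁ sin φ₂ + cos φ₁ cos φ₂ cos Δλ, the central angle is δ ≈ 2.647 rad (151.7°).
Interpolate at f = 3/8 with slerp weights a = sin((1−f)δ)/sin δ ≈ 2.101, b = sin(fδ)/sin δ ≈ 1.765.
p = a·p₁ + b·p₂ ≈ (0.919, 0.124, 0.376); φ = arcsin(p_z) ≈ 22.06°, λ = atan2(p_y, p_x) ≈ 7.68°.

≈ 22°N, 8°E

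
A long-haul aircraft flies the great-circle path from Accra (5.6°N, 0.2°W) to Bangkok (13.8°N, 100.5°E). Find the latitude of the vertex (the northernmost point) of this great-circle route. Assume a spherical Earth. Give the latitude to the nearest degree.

The great circle lies in the plane with unit normal n̂ = (p₁ × p₂)/|p₁ × p₂|.
Here n̂_z ≈ +0.961; the vertex latitude is φ_max = arccos|n̂_z| ≈ 16.0°.
Check via Clairaut: cos φ_max = |cos φ₁| · sin C = cos(5.6°)·sin(75.0°) ≈ 0.961, again giving ≈ 16.0°.

≈ 16°N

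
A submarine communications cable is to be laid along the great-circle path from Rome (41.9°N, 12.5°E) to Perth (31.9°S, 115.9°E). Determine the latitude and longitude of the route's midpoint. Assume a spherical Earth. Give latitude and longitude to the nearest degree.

≈ 8°N, 69°E

Convert each endpoint to a unit vector on the sphere (x = cos φ cos λ, y = cos φ sin λ, z = sin φ).
The central angle between the endpoints is δ = arccos(p₁·p₂) ≈ 2.094 rad (120.0°).
Interpolate at f = 1/2 with slerp weights a = sin((1−f)δ)/sin δ ≈ 0.999, b = sin(fδ)/sin δ ≈ 0.999.
p = a·p₁ + b·p₂ ≈ (0.356, 0.924, 0.139); φ = arcsin(p_z) ≈ 8.01°, λ = atan2(p_y, p_x) ≈ 68.95°.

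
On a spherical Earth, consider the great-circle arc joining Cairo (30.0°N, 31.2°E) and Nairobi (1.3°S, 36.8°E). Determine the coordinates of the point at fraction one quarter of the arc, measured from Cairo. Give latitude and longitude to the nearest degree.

≈ 22°N, 33°E

The haversine formula gives a central angle δ ≈ 0.554 rad (31.8°) between the endpoints.
Interpolate at f = 1/4 with slerp weights a = sin((1−f)δ)/sin δ ≈ 0.767, b = sin(fδ)/sin δ ≈ 0.262.
p = a·p₁ + b·p₂ ≈ (0.778, 0.501, 0.378); φ = arcsin(p_z) ≈ 22.19°, λ = atan2(p_y, p_x) ≈ 32.78°.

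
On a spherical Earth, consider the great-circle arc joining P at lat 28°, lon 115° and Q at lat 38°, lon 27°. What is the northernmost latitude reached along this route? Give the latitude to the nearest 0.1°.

The great circle lies in the plane with unit normal n̂ = (p₁ × p₂)/|p₁ × p₂|.
Here n̂_z ≈ -0.732; the vertex latitude is φ_max = arccos|n̂_z| ≈ 42.9°.
Check via Clairaut: cos φ_max = |cos φ₁| · sin C = cos(28.0°)·sin(56.0°) ≈ 0.732, again giving ≈ 42.9°.

≈ 42.9°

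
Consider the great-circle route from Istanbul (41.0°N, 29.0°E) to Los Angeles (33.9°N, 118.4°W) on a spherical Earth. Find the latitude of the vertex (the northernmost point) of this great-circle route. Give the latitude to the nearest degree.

≈ 70°N

The great circle lies in the plane with unit normal n̂ = (p₁ × p₂)/|p₁ × p₂|.
Here n̂_z ≈ -0.342; the vertex latitude is φ_max = arccos|n̂_z| ≈ 70.0°.
Check via Clairaut: cos φ_max = |cos φ₁| · sin C = cos(41.0°)·sin(26.9°) ≈ 0.342, again giving ≈ 70.0°.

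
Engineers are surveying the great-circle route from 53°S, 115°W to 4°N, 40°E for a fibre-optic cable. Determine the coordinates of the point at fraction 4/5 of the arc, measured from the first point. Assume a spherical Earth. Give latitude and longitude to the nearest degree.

≈ 20°S, 32°E

From cos δ = sin φ₁ sin φ₂ + cos φ₁ cos φ₂ cos Δλ, the central angle is δ ≈ 2.214 rad (126.9°).
Interpolate at f = 4/5 with slerp weights a = sin((1−f)δ)/sin δ ≈ 0.536, b = sin(fδ)/sin δ ≈ 1.225.
p = a·p₁ + b·p₂ ≈ (0.800, 0.493, -0.342); φ = arcsin(p_z) ≈ -20.01°, λ = atan2(p_y, p_x) ≈ 31.67°.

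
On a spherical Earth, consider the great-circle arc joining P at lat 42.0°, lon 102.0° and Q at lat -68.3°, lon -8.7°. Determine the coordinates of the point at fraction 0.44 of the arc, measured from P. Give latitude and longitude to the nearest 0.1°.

≈ lat -12.8°, lon 75.8°

Write both endpoints as unit vectors p₁, p₂ with components (cos φ cos λ, cos φ sin λ, sin φ).
The central angle between the endpoints is δ = arccos(p₁·p₂) ≈ 2.373 rad (136.0°).
Interpolate at f = 0.44 with slerp weights a = sin((1−f)δ)/sin δ ≈ 1.397, b = sin(fδ)/sin δ ≈ 1.244.
p = a·p₁ + b·p₂ ≈ (0.239, 0.946, -0.221); φ = arcsin(p_z) ≈ -12.76°, λ = atan2(p_y, p_x) ≈ 75.83°.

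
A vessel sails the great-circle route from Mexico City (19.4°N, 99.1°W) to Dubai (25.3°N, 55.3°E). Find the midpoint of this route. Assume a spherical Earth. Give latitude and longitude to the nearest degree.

≈ (62°N, 27°W)

Write both endpoints as unit vectors p₁, p₂ with components (cos φ cos λ, cos φ sin λ, sin φ).
The central angle between the endpoints is δ = arccos(p₁·p₂) ≈ 2.249 rad (128.8°).
Interpolate at f = 1/2 with slerp weights a = sin((1−f)δ)/sin δ ≈ 1.158, b = sin(fδ)/sin δ ≈ 1.158.
p = a·p₁ + b·p₂ ≈ (0.423, -0.218, 0.879); φ = arcsin(p_z) ≈ 61.58°, λ = atan2(p_y, p_x) ≈ -27.23°.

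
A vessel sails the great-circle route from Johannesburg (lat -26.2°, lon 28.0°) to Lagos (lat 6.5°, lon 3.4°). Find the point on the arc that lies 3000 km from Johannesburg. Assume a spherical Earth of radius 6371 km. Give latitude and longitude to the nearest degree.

≈ lat -5°, lon 11°

Write both endpoints as unit vectors p₁, p₂ with components (cos φ cos λ, cos φ sin λ, sin φ).
The central angle between the endpoints is δ = arccos(p₁·p₂) ≈ 0.707 rad (40.5°). The total great-circle distance is δ·R ≈ 0.707 × 6371 ≈ 4502 km, so the target fraction is f = 3000/4502 ≈ 0.666.
Interpolate at f ≈ 0.666 with slerp weights a = sin((1−f)δ)/sin δ ≈ 0.360, b = sin(fδ)/sin δ ≈ 0.699.
p = a·p₁ + b·p₂ ≈ (0.978, 0.193, -0.080); φ = arcsin(p_z) ≈ -4.57°, λ = atan2(p_y, p_x) ≈ 11.15°.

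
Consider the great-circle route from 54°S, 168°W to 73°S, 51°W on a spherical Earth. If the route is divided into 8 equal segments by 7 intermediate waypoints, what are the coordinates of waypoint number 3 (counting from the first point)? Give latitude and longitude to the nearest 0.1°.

≈ 69.2°S, 150.4°W

Convert each endpoint to a unit vector on the sphere (x = cos φ cos λ, y = cos φ sin λ, z = sin φ).
The central angle between the endpoints is δ = arccos(p₁·p₂) ≈ 0.801 rad (45.9°).
Interpolate at f = 3/8 with slerp weights a = sin((1−f)δ)/sin δ ≈ 0.668, b = sin(fδ)/sin δ ≈ 0.412.
p = a·p₁ + b·p₂ ≈ (-0.309, -0.175, -0.935); φ = arcsin(p_z) ≈ -69.22°, λ = atan2(p_y, p_x) ≈ -150.39°.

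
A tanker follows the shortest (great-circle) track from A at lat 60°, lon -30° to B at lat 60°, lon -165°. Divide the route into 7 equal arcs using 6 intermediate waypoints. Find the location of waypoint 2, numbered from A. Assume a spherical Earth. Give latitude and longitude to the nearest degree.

Write both endpoints as unit vectors p₁, p₂ with components (cos φ cos λ, cos φ sin λ, sin φ).
The central angle between the endpoints is δ = arccos(p₁·p₂) ≈ 0.960 rad (55.0°).
Interpolate at f = 2/7 with slerp weights a = sin((1−f)δ)/sin δ ≈ 0.773, b = sin(fδ)/sin δ ≈ 0.331.
p = a·p₁ + b·p₂ ≈ (0.175, -0.236, 0.956); φ = arcsin(p_z) ≈ 72.91°, λ = atan2(p_y, p_x) ≈ -53.44°.

≈ lat 73°, lon -53°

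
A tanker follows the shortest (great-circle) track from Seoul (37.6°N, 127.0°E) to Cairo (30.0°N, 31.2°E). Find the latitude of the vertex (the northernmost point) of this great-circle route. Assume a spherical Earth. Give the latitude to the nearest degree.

The great circle lies in the plane with unit normal n̂ = (p₁ × p₂)/|p₁ × p₂|.
Here n̂_z ≈ -0.702; the vertex latitude is φ_max = arccos|n̂_z| ≈ 45.4°.
Check via Clairaut: cos φ_max = |cos φ₁| · sin C = cos(37.6°)·sin(62.4°) ≈ 0.702, again giving ≈ 45.4°.

≈ 45°N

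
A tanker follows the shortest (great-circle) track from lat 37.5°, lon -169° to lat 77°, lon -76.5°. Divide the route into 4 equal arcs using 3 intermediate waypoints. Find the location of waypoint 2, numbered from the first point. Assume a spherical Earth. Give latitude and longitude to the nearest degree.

The haversine formula gives a central angle δ ≈ 0.945 rad (54.2°) between the endpoints.
Interpolate at f = 2/4 with slerp weights a = sin((1−f)δ)/sin δ ≈ 0.562, b = sin(fδ)/sin δ ≈ 0.562.
p = a·p₁ + b·p₂ ≈ (-0.408, -0.208, 0.889); φ = arcsin(p_z) ≈ 62.76°, λ = atan2(p_y, p_x) ≈ -153.00°.

≈ lat 63°, lon -153°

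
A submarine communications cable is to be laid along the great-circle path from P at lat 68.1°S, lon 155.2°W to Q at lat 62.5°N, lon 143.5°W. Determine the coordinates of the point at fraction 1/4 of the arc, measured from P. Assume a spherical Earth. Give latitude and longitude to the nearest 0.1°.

≈ lat 35.5°S, lon 150.5°W

Write both endpoints as unit vectors p₁, p₂ with components (cos φ cos λ, cos φ sin λ, sin φ).
The central angle between the endpoints is δ = arccos(p₁·p₂) ≈ 2.284 rad (130.9°).
Interpolate at f = 1/4 with slerp weights a = sin((1−f)δ)/sin δ ≈ 1.309, b = sin(fδ)/sin δ ≈ 0.715.
p = a·p₁ + b·p₂ ≈ (-0.709, -0.401, -0.581); φ = arcsin(p_z) ≈ -35.49°, λ = atan2(p_y, p_x) ≈ -150.48°.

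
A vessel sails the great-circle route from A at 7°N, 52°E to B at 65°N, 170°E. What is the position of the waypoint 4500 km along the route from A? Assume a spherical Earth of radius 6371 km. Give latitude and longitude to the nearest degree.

Convert each endpoint to a unit vector on the sphere (x = cos φ cos λ, y = cos φ sin λ, z = sin φ).
The central angle between the endpoints is δ = arccos(p₁·p₂) ≈ 1.657 rad (95.0°). The total great-circle distance is δ·R ≈ 1.657 × 6371 ≈ 10559 km, so the target fraction is f = 4500/10559 ≈ 0.426.
Interpolate at f ≈ 0.426 with slerp weights a = sin((1−f)δ)/sin δ ≈ 0.817, b = sin(fδ)/sin δ ≈ 0.651.
p = a·p₁ + b·p₂ ≈ (0.228, 0.687, 0.690); φ = arcsin(p_z) ≈ 43.63°, λ = atan2(p_y, p_x) ≈ 71.63°.

≈ 44°N, 72°E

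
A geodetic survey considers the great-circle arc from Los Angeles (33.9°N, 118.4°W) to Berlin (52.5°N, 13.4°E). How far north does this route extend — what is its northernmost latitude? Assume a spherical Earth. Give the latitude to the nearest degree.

≈ 68°N

The great circle lies in the plane with unit normal n̂ = (p₁ × p₂)/|p₁ × p₂|.
Here n̂_z ≈ +0.379; the vertex latitude is φ_max = arccos|n̂_z| ≈ 67.7°.
Check via Clairaut: cos φ_max = |cos φ₁| · sin C = cos(33.9°)·sin(27.2°) ≈ 0.379, again giving ≈ 67.7°.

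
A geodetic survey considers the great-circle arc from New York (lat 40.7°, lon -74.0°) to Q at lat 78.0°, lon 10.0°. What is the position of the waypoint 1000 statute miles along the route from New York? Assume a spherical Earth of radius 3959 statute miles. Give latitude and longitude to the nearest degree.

Convert each endpoint to a unit vector on the sphere (x = cos φ cos λ, y = cos φ sin λ, z = sin φ).
The central angle between the endpoints is δ = arccos(p₁·p₂) ≈ 0.858 rad (49.1°). The total great-circle distance is δ·R ≈ 0.858 × 3959 ≈ 3395 mi, so the target fraction is f = 1000/3395 ≈ 0.295.
Interpolate at f ≈ 0.295 with slerp weights a = sin((1−f)δ)/sin δ ≈ 0.752, b = sin(fδ)/sin δ ≈ 0.330.
p = a·p₁ + b·p₂ ≈ (0.225, -0.536, 0.814); φ = arcsin(p_z) ≈ 54.45°, λ = atan2(p_y, p_x) ≈ -67.25°.

≈ lat 54°, lon -67°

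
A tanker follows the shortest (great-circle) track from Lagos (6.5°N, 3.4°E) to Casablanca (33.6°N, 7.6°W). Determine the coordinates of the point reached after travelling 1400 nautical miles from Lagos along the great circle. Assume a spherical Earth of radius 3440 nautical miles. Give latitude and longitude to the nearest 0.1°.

Write both endpoints as unit vectors p₁, p₂ with components (cos φ cos λ, cos φ sin λ, sin φ).
The central angle between the endpoints is δ = arccos(p₁·p₂) ≈ 0.505 rad (29.0°). The total great-circle distance is δ·R ≈ 0.505 × 3440 ≈ 1738 nmi, so the target fraction is f = 1400/1738 ≈ 0.805.
Interpolate at f ≈ 0.805 with slerp weights a = sin((1−f)δ)/sin δ ≈ 0.203, b = sin(fδ)/sin δ ≈ 0.818.
p = a·p₁ + b·p₂ ≈ (0.876, -0.078, 0.475); φ = arcsin(p_z) ≈ 28.39°, λ = atan2(p_y, p_x) ≈ -5.09°.

≈ (28.4°N, 5.1°W)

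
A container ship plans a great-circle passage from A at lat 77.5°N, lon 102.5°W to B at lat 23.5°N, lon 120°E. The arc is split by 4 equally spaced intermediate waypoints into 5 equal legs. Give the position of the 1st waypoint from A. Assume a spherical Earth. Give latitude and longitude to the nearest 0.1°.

≈ lat 80.3°N, lon 171.6°E

Write both endpoints as unit vectors p₁, p₂ with components (cos φ cos λ, cos φ sin λ, sin φ).
The central angle between the endpoints is δ = arccos(p₁·p₂) ≈ 1.325 rad (75.9°).
Interpolate at f = 1/5 with slerp weights a = sin((1−f)δ)/sin δ ≈ 0.899, b = sin(fδ)/sin δ ≈ 0.270.
p = a·p₁ + b·p₂ ≈ (-0.166, 0.024, 0.986); φ = arcsin(p_z) ≈ 80.34°, λ = atan2(p_y, p_x) ≈ 171.63°.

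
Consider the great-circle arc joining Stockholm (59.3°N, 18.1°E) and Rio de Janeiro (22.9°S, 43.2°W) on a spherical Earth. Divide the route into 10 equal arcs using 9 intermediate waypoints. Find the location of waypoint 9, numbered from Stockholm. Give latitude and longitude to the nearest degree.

Write both endpoints as unit vectors p₁, p₂ with components (cos φ cos λ, cos φ sin λ, sin φ).
The central angle between the endpoints is δ = arccos(p₁·p₂) ≈ 1.680 rad (96.2°).
Interpolate at f = 9/10 with slerp weights a = sin((1−f)δ)/sin δ ≈ 0.168, b = sin(fδ)/sin δ ≈ 1.004.
p = a·p₁ + b·p₂ ≈ (0.756, -0.607, -0.246); φ = arcsin(p_z) ≈ -14.25°, λ = atan2(p_y, p_x) ≈ -38.74°.

≈ 14°S, 39°W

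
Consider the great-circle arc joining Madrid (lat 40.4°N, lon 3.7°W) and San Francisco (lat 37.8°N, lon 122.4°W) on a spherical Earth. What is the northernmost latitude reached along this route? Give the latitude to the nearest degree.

≈ 58°N

The great circle lies in the plane with unit normal n̂ = (p₁ × p₂)/|p₁ × p₂|.
Here n̂_z ≈ -0.531; the vertex latitude is φ_max = arccos|n̂_z| ≈ 57.9°.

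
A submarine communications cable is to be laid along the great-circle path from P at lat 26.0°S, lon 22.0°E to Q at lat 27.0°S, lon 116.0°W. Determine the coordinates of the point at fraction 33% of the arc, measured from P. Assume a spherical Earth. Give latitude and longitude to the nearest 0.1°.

≈ lat 49.8°S, lon 15.6°W

From cos δ = sin φ₁ sin φ₂ + cos φ₁ cos φ₂ cos Δλ, the central angle is δ ≈ 1.978 rad (113.3°).
Interpolate at f = 0.33 with slerp weights a = sin((1−f)δ)/sin δ ≈ 1.056, b = sin(fδ)/sin δ ≈ 0.661.
p = a·p₁ + b·p₂ ≈ (0.622, -0.174, -0.763); φ = arcsin(p_z) ≈ -49.77°, λ = atan2(p_y, p_x) ≈ -15.63°.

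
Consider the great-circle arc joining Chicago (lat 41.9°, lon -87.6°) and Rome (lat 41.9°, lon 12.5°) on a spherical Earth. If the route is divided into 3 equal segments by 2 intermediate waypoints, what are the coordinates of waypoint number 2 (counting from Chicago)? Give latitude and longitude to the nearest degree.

≈ lat 53°, lon -18°

Convert each endpoint to a unit vector on the sphere (x = cos φ cos λ, y = cos φ sin λ, z = sin φ).
The central angle between the endpoints is δ = arccos(p₁·p₂) ≈ 1.214 rad (69.6°).
Interpolate at f = 2/3 with slerp weights a = sin((1−f)δ)/sin δ ≈ 0.420, b = sin(fδ)/sin δ ≈ 0.773.
p = a·p₁ + b·p₂ ≈ (0.575, -0.188, 0.797); φ = arcsin(p_z) ≈ 52.81°, λ = atan2(p_y, p_x) ≈ -18.13°.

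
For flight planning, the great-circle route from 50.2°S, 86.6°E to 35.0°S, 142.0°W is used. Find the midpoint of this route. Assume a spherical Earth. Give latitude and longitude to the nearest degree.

≈ 65°S, 168°E

Convert each endpoint to a unit vector on the sphere (x = cos φ cos λ, y = cos φ sin λ, z = sin φ).
The central angle between the endpoints is δ = arccos(p₁·p₂) ≈ 1.477 rad (84.6°).
Interpolate at f = 1/2 with slerp weights a = sin((1−f)δ)/sin δ ≈ 0.676, b = sin(fδ)/sin δ ≈ 0.676.
p = a·p₁ + b·p₂ ≈ (-0.411, 0.091, -0.907); φ = arcsin(p_z) ≈ -65.12°, λ = atan2(p_y, p_x) ≈ 167.50°.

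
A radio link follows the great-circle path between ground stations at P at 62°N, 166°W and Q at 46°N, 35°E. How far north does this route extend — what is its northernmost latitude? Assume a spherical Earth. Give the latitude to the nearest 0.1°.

The great circle lies in the plane with unit normal n̂ = (p₁ × p₂)/|p₁ × p₂|.
Here n̂_z ≈ -0.124; the vertex latitude is φ_max = arccos|n̂_z| ≈ 82.9°.
Check via Clairaut: cos φ_max = |cos φ₁| · sin C = cos(62.0°)·sin(15.3°) ≈ 0.124, again giving ≈ 82.9°.

≈ 82.9°N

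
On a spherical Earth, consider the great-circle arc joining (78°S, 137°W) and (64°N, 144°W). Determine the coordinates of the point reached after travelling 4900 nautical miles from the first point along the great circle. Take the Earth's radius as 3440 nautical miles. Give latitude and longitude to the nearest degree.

≈ (4°N, 142°W)

Write both endpoints as unit vectors p₁, p₂ with components (cos φ cos λ, cos φ sin λ, sin φ).
The central angle between the endpoints is δ = arccos(p₁·p₂) ≈ 2.479 rad (142.1°). The total great-circle distance is δ·R ≈ 2.479 × 3440 ≈ 8529 nmi, so the target fraction is f = 4900/8529 ≈ 0.574.
Interpolate at f ≈ 0.574 with slerp weights a = sin((1−f)δ)/sin δ ≈ 1.415, b = sin(fδ)/sin δ ≈ 1.609.
p = a·p₁ + b·p₂ ≈ (-0.786, -0.615, 0.062); φ = arcsin(p_z) ≈ 3.57°, λ = atan2(p_y, p_x) ≈ -141.94°.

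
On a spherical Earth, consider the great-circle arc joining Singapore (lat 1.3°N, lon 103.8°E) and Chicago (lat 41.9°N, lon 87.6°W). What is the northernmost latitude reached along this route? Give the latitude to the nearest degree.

≈ 78°N

The great circle lies in the plane with unit normal n̂ = (p₁ × p₂)/|p₁ × p₂|.
Here n̂_z ≈ +0.210; the vertex latitude is φ_max = arccos|n̂_z| ≈ 77.9°.
Check via Clairaut: cos φ_max = |cos φ₁| · sin C = cos(1.3°)·sin(12.1°) ≈ 0.210, again giving ≈ 77.9°.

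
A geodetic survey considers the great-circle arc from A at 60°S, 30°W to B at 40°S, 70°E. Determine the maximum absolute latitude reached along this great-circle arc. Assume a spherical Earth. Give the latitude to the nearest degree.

The great circle lies in the plane with unit normal n̂ = (p₁ × p₂)/|p₁ × p₂|.
Here n̂_z ≈ +0.433; the vertex latitude is φ_max = arccos|n̂_z| ≈ 64.4°.
Check via Clairaut: cos φ_max = |cos φ₁| · sin C = cos(60.0°)·sin(120.1°) ≈ 0.433, again giving ≈ 64.4°.

≈ 64°S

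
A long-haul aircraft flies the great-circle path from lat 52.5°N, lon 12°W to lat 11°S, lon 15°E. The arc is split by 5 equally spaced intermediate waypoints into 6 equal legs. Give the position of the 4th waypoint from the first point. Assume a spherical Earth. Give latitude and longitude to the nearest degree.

Write both endpoints as unit vectors p₁, p₂ with components (cos φ cos λ, cos φ sin λ, sin φ).
The central angle between the endpoints is δ = arccos(p₁·p₂) ≈ 1.180 rad (67.6°).
Interpolate at f = 4/6 with slerp weights a = sin((1−f)δ)/sin δ ≈ 0.414, b = sin(fδ)/sin δ ≈ 0.766.
p = a·p₁ + b·p₂ ≈ (0.973, 0.142, 0.183); φ = arcsin(p_z) ≈ 10.53°, λ = atan2(p_y, p_x) ≈ 8.31°.

≈ lat 11°N, lon 8°E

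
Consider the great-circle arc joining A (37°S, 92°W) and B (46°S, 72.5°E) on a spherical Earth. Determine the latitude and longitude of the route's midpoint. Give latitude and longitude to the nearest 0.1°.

≈ (80.3°S, 36.8°W)

Convert each endpoint to a unit vector on the sphere (x = cos φ cos λ, y = cos φ sin λ, z = sin φ).
The central angle between the endpoints is δ = arccos(p₁·p₂) ≈ 1.673 rad (95.8°).
Interpolate at f = 1/2 with slerp weights a = sin((1−f)δ)/sin δ ≈ 0.746, b = sin(fδ)/sin δ ≈ 0.746.
p = a·p₁ + b·p₂ ≈ (0.135, -0.101, -0.986); φ = arcsin(p_z) ≈ -80.28°, λ = atan2(p_y, p_x) ≈ -36.85°.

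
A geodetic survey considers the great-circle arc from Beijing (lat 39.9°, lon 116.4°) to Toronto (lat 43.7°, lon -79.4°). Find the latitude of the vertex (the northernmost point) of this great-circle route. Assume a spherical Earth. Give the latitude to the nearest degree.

≈ 81°

The great circle lies in the plane with unit normal n̂ = (p₁ × p₂)/|p₁ × p₂|.
Here n̂_z ≈ +0.152; the vertex latitude is φ_max = arccos|n̂_z| ≈ 81.3°.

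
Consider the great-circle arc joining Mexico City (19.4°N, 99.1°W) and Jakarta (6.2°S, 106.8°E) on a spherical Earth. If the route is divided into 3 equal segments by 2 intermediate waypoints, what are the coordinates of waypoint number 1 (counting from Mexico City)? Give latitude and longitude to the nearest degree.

From cos δ = sin φ₁ sin φ₂ + cos φ₁ cos φ₂ cos Δλ, the central angle is δ ≈ 2.645 rad (151.6°).
Interpolate at f = 1/3 with slerp weights a = sin((1−f)δ)/sin δ ≈ 2.062, b = sin(fδ)/sin δ ≈ 1.621.
p = a·p₁ + b·p₂ ≈ (-0.773, -0.377, 0.510); φ = arcsin(p_z) ≈ 30.64°, λ = atan2(p_y, p_x) ≈ -154.01°.

≈ (31°N, 154°W)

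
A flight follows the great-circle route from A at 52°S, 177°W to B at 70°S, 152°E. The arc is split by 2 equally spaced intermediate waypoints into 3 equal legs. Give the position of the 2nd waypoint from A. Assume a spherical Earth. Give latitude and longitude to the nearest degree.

≈ 65°S, 167°E

Write both endpoints as unit vectors p₁, p₂ with components (cos φ cos λ, cos φ sin λ, sin φ).
The central angle between the endpoints is δ = arccos(p₁·p₂) ≈ 0.400 rad (22.9°).
Interpolate at f = 2/3 with slerp weights a = sin((1−f)δ)/sin δ ≈ 0.341, b = sin(fδ)/sin δ ≈ 0.677.
p = a·p₁ + b·p₂ ≈ (-0.414, 0.098, -0.905); φ = arcsin(p_z) ≈ -64.81°, λ = atan2(p_y, p_x) ≈ 166.73°.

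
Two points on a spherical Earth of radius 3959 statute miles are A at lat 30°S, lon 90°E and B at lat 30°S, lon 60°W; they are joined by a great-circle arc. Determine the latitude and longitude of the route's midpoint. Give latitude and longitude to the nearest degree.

Write both endpoints as unit vectors p₁, p₂ with components (cos φ cos λ, cos φ sin λ, sin φ).
The central angle between the endpoints is δ = arccos(p₁·p₂) ≈ 1.982 rad (113.5°).
Interpolate at f = 1/2 with slerp weights a = sin((1−f)δ)/sin δ ≈ 0.913, b = sin(fδ)/sin δ ≈ 0.913.
p = a·p₁ + b·p₂ ≈ (0.395, 0.106, -0.913); φ = arcsin(p_z) ≈ -65.85°, λ = atan2(p_y, p_x) ≈ 15.00°.

≈ lat 66°S, lon 15°E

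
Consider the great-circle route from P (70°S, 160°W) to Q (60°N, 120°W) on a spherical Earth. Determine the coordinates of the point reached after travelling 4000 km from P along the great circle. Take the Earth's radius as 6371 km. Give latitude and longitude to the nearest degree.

≈ (35°S, 142°W)

Convert each endpoint to a unit vector on the sphere (x = cos φ cos λ, y = cos φ sin λ, z = sin φ).
The central angle between the endpoints is δ = arccos(p₁·p₂) ≈ 2.322 rad (133.1°). The total great-circle distance is δ·R ≈ 2.322 × 6371 ≈ 14796 km, so the target fraction is f = 4000/14796 ≈ 0.270.
Interpolate at f ≈ 0.270 with slerp weights a = sin((1−f)δ)/sin δ ≈ 1.358, b = sin(fδ)/sin δ ≈ 0.804.
p = a·p₁ + b·p₂ ≈ (-0.638, -0.507, -0.580); φ = arcsin(p_z) ≈ -35.46°, λ = atan2(p_y, p_x) ≈ -141.51°.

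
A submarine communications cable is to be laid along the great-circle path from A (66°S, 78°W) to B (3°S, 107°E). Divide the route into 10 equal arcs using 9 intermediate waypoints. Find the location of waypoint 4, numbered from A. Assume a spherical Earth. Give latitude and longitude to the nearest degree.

Convert each endpoint to a unit vector on the sphere (x = cos φ cos λ, y = cos φ sin λ, z = sin φ).
The central angle between the endpoints is δ = arccos(p₁·p₂) ≈ 1.936 rad (110.9°).
Interpolate at f = 4/10 with slerp weights a = sin((1−f)δ)/sin δ ≈ 0.982, b = sin(fδ)/sin δ ≈ 0.748.
p = a·p₁ + b·p₂ ≈ (-0.135, 0.324, -0.936); φ = arcsin(p_z) ≈ -69.44°, λ = atan2(p_y, p_x) ≈ 112.69°.

≈ (69°S, 113°E)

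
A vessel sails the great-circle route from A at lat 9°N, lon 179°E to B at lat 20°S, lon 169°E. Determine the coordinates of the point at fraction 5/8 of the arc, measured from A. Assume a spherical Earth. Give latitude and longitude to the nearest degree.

≈ lat 9°S, lon 173°E

The haversine formula gives a central angle δ ≈ 0.535 rad (30.6°) between the endpoints.
Interpolate at f = 5/8 with slerp weights a = sin((1−f)δ)/sin δ ≈ 0.391, b = sin(fδ)/sin δ ≈ 0.644.
p = a·p₁ + b·p₂ ≈ (-0.980, 0.122, -0.159); φ = arcsin(p_z) ≈ -9.15°, λ = atan2(p_y, p_x) ≈ 172.89°.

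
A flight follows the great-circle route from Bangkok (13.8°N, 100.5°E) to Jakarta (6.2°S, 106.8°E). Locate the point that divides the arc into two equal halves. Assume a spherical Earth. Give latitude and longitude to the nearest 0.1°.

≈ 3.8°N, 103.7°E

The haversine formula gives a central angle δ ≈ 0.366 rad (21.0°) between the endpoints.
Interpolate at f = 1/2 with slerp weights a = sin((1−f)δ)/sin δ ≈ 0.508, b = sin(fδ)/sin δ ≈ 0.508.
p = a·p₁ + b·p₂ ≈ (-0.236, 0.969, 0.066); φ = arcsin(p_z) ≈ 3.81°, λ = atan2(p_y, p_x) ≈ 103.69°.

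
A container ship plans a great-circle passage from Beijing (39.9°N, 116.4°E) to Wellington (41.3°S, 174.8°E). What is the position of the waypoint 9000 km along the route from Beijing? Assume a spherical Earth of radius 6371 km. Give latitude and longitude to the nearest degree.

From cos δ = sin φ₁ sin φ₂ + cos φ₁ cos φ₂ cos Δλ, the central angle is δ ≈ 1.692 rad (97.0°). The total great-circle distance is δ·R ≈ 1.692 × 6371 ≈ 10783 km, so the target fraction is f = 9000/10783 ≈ 0.835.
Interpolate at f ≈ 0.835 with slerp weights a = sin((1−f)δ)/sin δ ≈ 0.278, b = sin(fδ)/sin δ ≈ 0.995.
p = a·p₁ + b·p₂ ≈ (-0.839, 0.259, -0.478); φ = arcsin(p_z) ≈ -28.56°, λ = atan2(p_y, p_x) ≈ 162.85°.

≈ 29°S, 163°E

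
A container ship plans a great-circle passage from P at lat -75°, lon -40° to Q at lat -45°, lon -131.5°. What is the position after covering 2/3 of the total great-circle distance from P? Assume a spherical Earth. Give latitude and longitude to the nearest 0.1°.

≈ lat -59.4°, lon -120.7°

Write both endpoints as unit vectors p₁, p₂ with components (cos φ cos λ, cos φ sin λ, sin φ).
The central angle between the endpoints is δ = arccos(p₁·p₂) ≈ 0.825 rad (47.3°).
Interpolate at f = 2/3 with slerp weights a = sin((1−f)δ)/sin δ ≈ 0.370, b = sin(fδ)/sin δ ≈ 0.712.
p = a·p₁ + b·p₂ ≈ (-0.260, -0.438, -0.860); φ = arcsin(p_z) ≈ -59.35°, λ = atan2(p_y, p_x) ≈ -120.68°.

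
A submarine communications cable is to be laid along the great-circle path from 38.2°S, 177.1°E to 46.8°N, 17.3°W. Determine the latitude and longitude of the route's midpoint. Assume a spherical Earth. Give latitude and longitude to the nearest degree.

Write both endpoints as unit vectors p₁, p₂ with components (cos φ cos λ, cos φ sin λ, sin φ).
The central angle between the endpoints is δ = arccos(p₁·p₂) ≈ 2.904 rad (166.4°).
Interpolate at f = 1/2 with slerp weights a = sin((1−f)δ)/sin δ ≈ 4.215, b = sin(fδ)/sin δ ≈ 4.215.
p = a·p₁ + b·p₂ ≈ (-0.553, -0.690, 0.466); φ = arcsin(p_z) ≈ 27.78°, λ = atan2(p_y, p_x) ≈ -128.71°.

≈ 28°N, 129°W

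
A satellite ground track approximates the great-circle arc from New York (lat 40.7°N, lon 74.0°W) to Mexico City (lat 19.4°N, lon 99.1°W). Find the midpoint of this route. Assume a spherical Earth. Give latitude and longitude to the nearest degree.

The haversine formula gives a central angle δ ≈ 0.527 rad (30.2°) between the endpoints.
Interpolate at f = 1/2 with slerp weights a = sin((1−f)δ)/sin δ ≈ 0.518, b = sin(fδ)/sin δ ≈ 0.518.
p = a·p₁ + b·p₂ ≈ (0.031, -0.860, 0.510); φ = arcsin(p_z) ≈ 30.65°, λ = atan2(p_y, p_x) ≈ -87.94°.

≈ lat 31°N, lon 88°W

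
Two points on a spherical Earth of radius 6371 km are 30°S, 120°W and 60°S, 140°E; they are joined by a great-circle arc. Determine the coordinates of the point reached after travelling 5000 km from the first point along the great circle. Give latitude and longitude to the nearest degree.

The haversine formula gives a central angle δ ≈ 1.205 rad (69.0°) between the endpoints. The total great-circle distance is δ·R ≈ 1.205 × 6371 ≈ 7676 km, so the target fraction is f = 5000/7676 ≈ 0.651.
Interpolate at f ≈ 0.651 with slerp weights a = sin((1−f)δ)/sin δ ≈ 0.437, b = sin(fδ)/sin δ ≈ 0.757.
p = a·p₁ + b·p₂ ≈ (-0.479, -0.084, -0.874); φ = arcsin(p_z) ≈ -60.90°, λ = atan2(p_y, p_x) ≈ -170.02°.

≈ 61°S, 170°W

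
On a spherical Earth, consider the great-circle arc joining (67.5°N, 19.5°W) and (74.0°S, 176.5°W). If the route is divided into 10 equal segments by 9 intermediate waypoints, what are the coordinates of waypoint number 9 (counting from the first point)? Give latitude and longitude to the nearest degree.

Write both endpoints as unit vectors p₁, p₂ with components (cos φ cos λ, cos φ sin λ, sin φ).
The central angle between the endpoints is δ = arccos(p₁·p₂) ≈ 2.969 rad (170.1°).
Interpolate at f = 9/10 with slerp weights a = sin((1−f)δ)/sin δ ≈ 1.706, b = sin(fδ)/sin δ ≈ 2.637.
p = a·p₁ + b·p₂ ≈ (-0.110, -0.262, -0.959); φ = arcsin(p_z) ≈ -73.47°, λ = atan2(p_y, p_x) ≈ -112.76°.

≈ (73°S, 113°W)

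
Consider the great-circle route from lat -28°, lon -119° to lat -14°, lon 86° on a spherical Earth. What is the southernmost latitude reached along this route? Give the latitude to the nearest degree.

The great circle lies in the plane with unit normal n̂ = (p₁ × p₂)/|p₁ × p₂|.
Here n̂_z ≈ -0.484; the vertex latitude is φ_max = arccos|n̂_z| ≈ 61.1°.

≈ -61°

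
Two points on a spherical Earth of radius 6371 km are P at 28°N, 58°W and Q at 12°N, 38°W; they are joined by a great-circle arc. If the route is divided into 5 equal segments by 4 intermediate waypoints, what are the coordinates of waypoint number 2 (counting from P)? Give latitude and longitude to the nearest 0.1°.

The haversine formula gives a central angle δ ≈ 0.429 rad (24.6°) between the endpoints.
Interpolate at f = 2/5 with slerp weights a = sin((1−f)δ)/sin δ ≈ 0.612, b = sin(fδ)/sin δ ≈ 0.411.
p = a·p₁ + b·p₂ ≈ (0.603, -0.706, 0.373); φ = arcsin(p_z) ≈ 21.88°, λ = atan2(p_y, p_x) ≈ -49.49°.

≈ 21.9°N, 49.5°W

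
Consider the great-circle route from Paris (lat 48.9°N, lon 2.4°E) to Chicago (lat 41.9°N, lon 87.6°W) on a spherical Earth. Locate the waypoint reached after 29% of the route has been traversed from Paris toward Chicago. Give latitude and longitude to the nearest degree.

The haversine formula gives a central angle δ ≈ 1.043 rad (59.8°) between the endpoints.
Interpolate at f = 0.29 with slerp weights a = sin((1−f)δ)/sin δ ≈ 0.781, b = sin(fδ)/sin δ ≈ 0.345.
p = a·p₁ + b·p₂ ≈ (0.524, -0.235, 0.819); φ = arcsin(p_z) ≈ 54.97°, λ = atan2(p_y, p_x) ≈ -24.16°.

≈ lat 55°N, lon 24°W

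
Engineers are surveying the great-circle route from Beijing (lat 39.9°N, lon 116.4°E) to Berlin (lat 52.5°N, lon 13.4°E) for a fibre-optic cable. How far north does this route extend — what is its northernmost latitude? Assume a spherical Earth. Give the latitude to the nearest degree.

≈ 60°N

The great circle lies in the plane with unit normal n̂ = (p₁ × p₂)/|p₁ × p₂|.
Here n̂_z ≈ -0.497; the vertex latitude is φ_max = arccos|n̂_z| ≈ 60.2°.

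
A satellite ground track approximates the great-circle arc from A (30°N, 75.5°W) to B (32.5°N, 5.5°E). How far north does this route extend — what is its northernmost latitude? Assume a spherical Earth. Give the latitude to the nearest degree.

The great circle lies in the plane with unit normal n̂ = (p₁ × p₂)/|p₁ × p₂|.
Here n̂_z ≈ +0.781; the vertex latitude is φ_max = arccos|n̂_z| ≈ 38.7°.

≈ 39°N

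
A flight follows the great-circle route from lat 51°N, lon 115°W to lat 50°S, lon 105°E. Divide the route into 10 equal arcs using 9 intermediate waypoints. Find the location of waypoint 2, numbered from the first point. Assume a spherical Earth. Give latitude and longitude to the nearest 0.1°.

Convert each endpoint to a unit vector on the sphere (x = cos φ cos λ, y = cos φ sin λ, z = sin φ).
The central angle between the endpoints is δ = arccos(p₁·p₂) ≈ 2.703 rad (154.9°).
Interpolate at f = 2/10 with slerp weights a = sin((1−f)δ)/sin δ ≈ 1.954, b = sin(fδ)/sin δ ≈ 1.211.
p = a·p₁ + b·p₂ ≈ (-0.721, -0.362, 0.591); φ = arcsin(p_z) ≈ 36.20°, λ = atan2(p_y, p_x) ≈ -153.32°.

≈ lat 36.2°N, lon 153.3°W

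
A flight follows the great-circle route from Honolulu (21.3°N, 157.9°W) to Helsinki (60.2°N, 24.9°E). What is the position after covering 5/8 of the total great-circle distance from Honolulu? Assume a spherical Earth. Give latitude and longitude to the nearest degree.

≈ 83°N, 168°W

Write both endpoints as unit vectors p₁, p₂ with components (cos φ cos λ, cos φ sin λ, sin φ).
The central angle between the endpoints is δ = arccos(p₁·p₂) ≈ 1.719 rad (98.5°).
Interpolate at f = 5/8 with slerp weights a = sin((1−f)δ)/sin δ ≈ 0.607, b = sin(fδ)/sin δ ≈ 0.889.
p = a·p₁ + b·p₂ ≈ (-0.124, -0.027, 0.992); φ = arcsin(p_z) ≈ 82.73°, λ = atan2(p_y, p_x) ≈ -167.72°.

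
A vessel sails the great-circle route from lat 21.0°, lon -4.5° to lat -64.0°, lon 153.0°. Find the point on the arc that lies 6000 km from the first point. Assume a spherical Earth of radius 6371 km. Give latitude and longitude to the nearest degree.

Write both endpoints as unit vectors p₁, p₂ with components (cos φ cos λ, cos φ sin λ, sin φ).
The central angle between the endpoints is δ = arccos(p₁·p₂) ≈ 2.346 rad (134.4°). The total great-circle distance is δ·R ≈ 2.346 × 6371 ≈ 14949 km, so the target fraction is f = 6000/14949 ≈ 0.401.
Interpolate at f ≈ 0.401 with slerp weights a = sin((1−f)δ)/sin δ ≈ 1.381, b = sin(fδ)/sin δ ≈ 1.133.
p = a·p₁ + b·p₂ ≈ (0.843, 0.124, -0.523); φ = arcsin(p_z) ≈ -31.53°, λ = atan2(p_y, p_x) ≈ 8.38°.

≈ lat -32°, lon 8°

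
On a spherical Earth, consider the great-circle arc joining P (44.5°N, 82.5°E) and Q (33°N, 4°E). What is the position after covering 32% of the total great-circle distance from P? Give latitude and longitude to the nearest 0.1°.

From cos δ = sin φ₁ sin φ₂ + cos φ₁ cos φ₂ cos Δλ, the central angle is δ ≈ 1.046 rad (59.9°).
Interpolate at f = 0.32 with slerp weights a = sin((1−f)δ)/sin δ ≈ 0.754, b = sin(fδ)/sin δ ≈ 0.380.
p = a·p₁ + b·p₂ ≈ (0.388, 0.556, 0.735); φ = arcsin(p_z) ≈ 47.35°, λ = atan2(p_y, p_x) ≈ 55.09°.

≈ (47.3°N, 55.1°E)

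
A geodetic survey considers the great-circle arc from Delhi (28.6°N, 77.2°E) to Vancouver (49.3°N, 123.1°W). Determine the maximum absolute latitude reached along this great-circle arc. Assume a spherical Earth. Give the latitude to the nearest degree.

≈ 78°N

The great circle lies in the plane with unit normal n̂ = (p₁ × p₂)/|p₁ × p₂|.
Here n̂_z ≈ +0.202; the vertex latitude is φ_max = arccos|n̂_z| ≈ 78.4°.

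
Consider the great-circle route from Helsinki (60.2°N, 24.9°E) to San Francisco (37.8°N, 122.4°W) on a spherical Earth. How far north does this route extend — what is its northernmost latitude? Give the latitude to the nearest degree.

The great circle lies in the plane with unit normal n̂ = (p₁ × p₂)/|p₁ × p₂|.
Here n̂_z ≈ -0.217; the vertex latitude is φ_max = arccos|n̂_z| ≈ 77.5°.
Check via Clairaut: cos φ_max = |cos φ₁| · sin C = cos(60.2°)·sin(25.8°) ≈ 0.217, again giving ≈ 77.5°.

≈ 77°N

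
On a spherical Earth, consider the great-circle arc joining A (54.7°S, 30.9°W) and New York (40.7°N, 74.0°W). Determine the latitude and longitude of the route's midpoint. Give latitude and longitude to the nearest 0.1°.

Convert each endpoint to a unit vector on the sphere (x = cos φ cos λ, y = cos φ sin λ, z = sin φ).
The central angle between the endpoints is δ = arccos(p₁·p₂) ≈ 1.785 rad (102.3°).
Interpolate at f = 1/2 with slerp weights a = sin((1−f)δ)/sin δ ≈ 0.797, b = sin(fδ)/sin δ ≈ 0.797.
p = a·p₁ + b·p₂ ≈ (0.562, -0.817, -0.131); φ = arcsin(p_z) ≈ -7.51°, λ = atan2(p_y, p_x) ≈ -55.50°.

≈ (7.5°S, 55.5°W)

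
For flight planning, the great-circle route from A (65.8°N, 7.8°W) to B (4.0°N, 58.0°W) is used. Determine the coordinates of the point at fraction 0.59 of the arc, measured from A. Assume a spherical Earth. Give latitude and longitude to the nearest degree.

From cos δ = sin φ₁ sin φ₂ + cos φ₁ cos φ₂ cos Δλ, the central angle is δ ≈ 1.239 rad (71.0°).
Interpolate at f = 0.59 with slerp weights a = sin((1−f)δ)/sin δ ≈ 0.515, b = sin(fδ)/sin δ ≈ 0.706.
p = a·p₁ + b·p₂ ≈ (0.582, -0.626, 0.519); φ = arcsin(p_z) ≈ 31.24°, λ = atan2(p_y, p_x) ≈ -47.07°.

≈ (31°N, 47°W)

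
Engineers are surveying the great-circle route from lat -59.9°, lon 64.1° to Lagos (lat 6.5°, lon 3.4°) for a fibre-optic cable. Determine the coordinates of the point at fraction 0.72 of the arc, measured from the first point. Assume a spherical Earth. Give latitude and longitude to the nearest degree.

≈ lat -14°, lon 14°

Write both endpoints as unit vectors p₁, p₂ with components (cos φ cos λ, cos φ sin λ, sin φ).
The central angle between the endpoints is δ = arccos(p₁·p₂) ≈ 1.424 rad (81.6°).
Interpolate at f = 0.72 with slerp weights a = sin((1−f)δ)/sin δ ≈ 0.393, b = sin(fδ)/sin δ ≈ 0.864.
p = a·p₁ + b·p₂ ≈ (0.943, 0.228, -0.242); φ = arcsin(p_z) ≈ -13.99°, λ = atan2(p_y, p_x) ≈ 13.59°.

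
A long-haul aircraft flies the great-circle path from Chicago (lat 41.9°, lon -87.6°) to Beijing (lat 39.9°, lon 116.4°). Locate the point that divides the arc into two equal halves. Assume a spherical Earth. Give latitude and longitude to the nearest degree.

Convert each endpoint to a unit vector on the sphere (x = cos φ cos λ, y = cos φ sin λ, z = sin φ).
The central angle between the endpoints is δ = arccos(p₁·p₂) ≈ 1.664 rad (95.4°).
Interpolate at f = 1/2 with slerp weights a = sin((1−f)δ)/sin δ ≈ 0.743, b = sin(fδ)/sin δ ≈ 0.743.
p = a·p₁ + b·p₂ ≈ (-0.230, -0.042, 0.972); φ = arcsin(p_z) ≈ 76.47°, λ = atan2(p_y, p_x) ≈ -169.67°.

≈ lat 76°, lon -170°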